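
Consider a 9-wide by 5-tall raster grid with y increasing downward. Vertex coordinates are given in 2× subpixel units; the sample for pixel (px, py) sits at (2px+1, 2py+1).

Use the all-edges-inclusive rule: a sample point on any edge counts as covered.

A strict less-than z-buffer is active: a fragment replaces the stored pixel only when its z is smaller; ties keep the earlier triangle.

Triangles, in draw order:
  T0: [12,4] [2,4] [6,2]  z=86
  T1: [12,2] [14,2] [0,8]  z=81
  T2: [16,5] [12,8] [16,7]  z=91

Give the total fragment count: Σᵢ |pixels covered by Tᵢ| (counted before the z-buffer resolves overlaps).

T0:
  2·area = 20
  edge (12, 4)→(2, 4): d=(-10,0) inclusive
  edge (2, 4)→(6, 2): d=(4,-2) inclusive
  edge (6, 2)→(12, 4): d=(6,2) inclusive
    (1,0)@(3, 1): e=[30,-10,0] → .  [on edge]
    (2,1)@(5, 3): e=[10,2,8] → X
    (3,1)@(7, 3): e=[10,6,4] → X
    (4,1)@(9, 3): e=[10,10,0] → X  [on edge]
    (5,1)@(11, 3): e=[10,14,-4] → .
    (2,2)@(5, 5): e=[-10,10,20] → .
    (3,2)@(7, 5): e=[-10,14,16] → .
    (4,2)@(9, 5): e=[-10,18,12] → .
    (7,2)@(15, 5): e=[-10,30,0] → .  [on edge]
  covered (3 px):
    . . . . . . . . .
    . . X X X . . . .
    . . . . . . . . .
    . . . . . . . . .
    . . . . . . . . .
T1:
  2·area = 12
  edge (12, 2)→(14, 2): d=(2,0) inclusive
  edge (14, 2)→(0, 8): d=(-14,6) inclusive
  edge (0, 8)→(12, 2): d=(12,-6) inclusive
    (5,1)@(11, 3): e=[2,4,6] → X
    (6,1)@(13, 3): e=[2,-8,18] → .
    (3,2)@(7, 5): e=[6,0,6] → X  [on edge]
    (4,2)@(9, 5): e=[6,-12,18] → .
    (5,2)@(11, 5): e=[6,-24,30] → .
    (3,3)@(7, 7): e=[10,-28,30] → .
  covered (2 px):
    . . . . . . . . .
    . . . . . X . . .
    . . . X . . . . .
    . . . . . . . . .
    . . . . . . . . .
T2:
  2·area = 8  (B↔C swapped to make it positive)
  edge (16, 5)→(16, 7): d=(0,2) inclusive
  edge (16, 7)→(12, 8): d=(-4,1) inclusive
  edge (12, 8)→(16, 5): d=(4,-3) inclusive
    (7,3)@(15, 7): e=[2,1,5] → X
    (8,3)@(17, 7): e=[-2,-1,11] → .
    (7,4)@(15, 9): e=[2,-7,13] → .
  covered (1 px):
    . . . . . . . . .
    . . . . . . . . .
    . . . . . . . . .
    . . . . . . . X .
    . . . . . . . . .

Final: 6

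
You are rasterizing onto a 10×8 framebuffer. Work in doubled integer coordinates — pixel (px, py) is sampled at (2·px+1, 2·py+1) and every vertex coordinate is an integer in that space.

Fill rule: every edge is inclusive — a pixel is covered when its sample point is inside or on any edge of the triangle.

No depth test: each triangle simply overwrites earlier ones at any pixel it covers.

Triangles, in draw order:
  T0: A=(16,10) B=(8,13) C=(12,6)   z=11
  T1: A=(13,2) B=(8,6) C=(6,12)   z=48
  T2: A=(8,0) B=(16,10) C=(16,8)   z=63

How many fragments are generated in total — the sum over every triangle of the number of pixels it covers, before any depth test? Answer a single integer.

T0:
  2·area = 44
  edge (16, 10)→(8, 13): d=(-8,3) inclusive
  edge (8, 13)→(12, 6): d=(4,-7) inclusive
  edge (12, 6)→(16, 10): d=(4,4) inclusive
    (3,0)@(7, 1): e=[99,-55,0] → .  [on edge]
    (4,1)@(9, 3): e=[77,-33,0] → .  [on edge]
    (5,2)@(11, 5): e=[55,-11,0] → .  [on edge]
    (6,3)@(13, 7): e=[33,11,0] → X  [on edge]
    (7,3)@(15, 7): e=[27,25,-8] → .
    (5,4)@(11, 9): e=[23,5,16] → X
    (7,4)@(15, 9): e=[11,33,0] → X  [on edge]
    (8,4)@(17, 9): e=[5,47,-8] → .
    (5,5)@(11, 11): e=[7,13,24] → X
    (7,5)@(15, 11): e=[-5,41,8] → .
    (8,5)@(17, 11): e=[-11,55,0] → .  [on edge]
    (5,6)@(11, 13): e=[-9,21,32] → .
    (9,6)@(19, 13): e=[-33,77,0] → .  [on edge]
  covered (6 px):
    . . . . . . . . . .
    . . . . . . . . . .
    . . . . . . . . . .
    . . . . . . X . . .
    . . . . . X X X . .
    . . . . . X X . . .
    . . . . . . . . . .
    . . . . . . . . . .
T1:
  2·area = 22  (B↔C swapped to make it positive)
  edge (13, 2)→(6, 12): d=(-7,10) inclusive
  edge (6, 12)→(8, 6): d=(2,-6) inclusive
  edge (8, 6)→(13, 2): d=(5,-4) inclusive
    (4,1)@(9, 3): e=[33,0,-11] → .  [on edge]
    (4,3)@(9, 7): e=[5,8,9] → X
    (5,3)@(11, 7): e=[-15,20,17] → .
    (3,4)@(7, 9): e=[11,0,11] → X  [on edge]
    (4,4)@(9, 9): e=[-9,12,19] → .
    (3,5)@(7, 11): e=[-3,4,21] → .
    (2,7)@(5, 15): e=[-11,0,33] → .  [on edge]
  covered (2 px):
    . . . . . . . . . .
    . . . . . . . . . .
    . . . . . . . . . .
    . . . . X . . . . .
    . . . X . . . . . .
    . . . . . . . . . .
    . . . . . . . . . .
    . . . . . . . . . .
T2:
  2·area = 16  (B↔C swapped to make it positive)
  edge (8, 0)→(16, 8): d=(8,8) inclusive
  edge (16, 8)→(16, 10): d=(0,2) inclusive
  edge (16, 10)→(8, 0): d=(-8,-10) inclusive
    (4,0)@(9, 1): e=[0,14,2] → X  [on edge]
    (5,0)@(11, 1): e=[-16,10,22] → .
    (4,1)@(9, 3): e=[16,14,-14] → .
    (5,1)@(11, 3): e=[0,10,6] → X  [on edge]
    (6,1)@(13, 3): e=[-16,6,26] → .
    (5,2)@(11, 5): e=[16,10,-10] → .
    (6,2)@(13, 5): e=[0,6,10] → X  [on edge]
    (7,2)@(15, 5): e=[-16,2,30] → .
    (6,3)@(13, 7): e=[16,6,-6] → .
    (7,3)@(15, 7): e=[0,2,14] → X  [on edge]
    (8,3)@(17, 7): e=[-16,-2,34] → .
    (7,4)@(15, 9): e=[16,2,-2] → .
    (8,4)@(17, 9): e=[0,-2,18] → .  [on edge]
    (9,5)@(19, 11): e=[0,-6,22] → .  [on edge]
  covered (4 px):
    . . . . X . . . . .
    . . . . . X . . . .
    . . . . . . X . . .
    . . . . . . . X . .
    . . . . . . . . . .
    . . . . . . . . . .
    . . . . . . . . . .
    . . . . . . . . . .

Result: 12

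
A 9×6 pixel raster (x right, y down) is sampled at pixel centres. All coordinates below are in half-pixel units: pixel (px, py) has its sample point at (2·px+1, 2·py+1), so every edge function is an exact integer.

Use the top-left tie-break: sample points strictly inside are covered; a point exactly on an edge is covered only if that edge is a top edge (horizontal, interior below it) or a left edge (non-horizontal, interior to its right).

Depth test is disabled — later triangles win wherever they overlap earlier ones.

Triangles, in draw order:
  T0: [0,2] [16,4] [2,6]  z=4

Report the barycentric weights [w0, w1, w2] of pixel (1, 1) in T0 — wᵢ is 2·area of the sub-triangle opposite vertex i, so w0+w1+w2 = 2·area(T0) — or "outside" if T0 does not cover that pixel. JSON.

T0:
  2·area = 60
  edge (0, 2)→(16, 4): d=(16,2) right/bottom  bias=-1
  edge (16, 4)→(2, 6): d=(-14,2) right/bottom  bias=-1
  edge (2, 6)→(0, 2): d=(-2,-4) top-left  bias=+0
    (0,1)@(1, 3): e=[14,44,2] → X
    (1,1)@(3, 3): e=[10,40,10] → X
    (2,1)@(5, 3): e=[6,36,18] → X
    (3,1)@(7, 3): e=[2,32,26] → X
    (4,1)@(9, 3): e=[-2,28,34] → .
    (0,2)@(1, 5): e=[46,16,-2] → .
    (1,2)@(3, 5): e=[42,12,6] → X
    (4,2)@(9, 5): e=[30,0,30] → .  [on edge]
    (1,3)@(3, 7): e=[74,-16,2] → .
    (2,3)@(5, 7): e=[70,-20,10] → .
    (3,3)@(7, 7): e=[66,-24,18] → .
  covered (7 px):
    . . . . . . . . .
    X X X X . . . . .
    . X X X . . . . .
    . . . . . . . . .
    . . . . . . . . .
    . . . . . . . . .

Result: [40,10,10]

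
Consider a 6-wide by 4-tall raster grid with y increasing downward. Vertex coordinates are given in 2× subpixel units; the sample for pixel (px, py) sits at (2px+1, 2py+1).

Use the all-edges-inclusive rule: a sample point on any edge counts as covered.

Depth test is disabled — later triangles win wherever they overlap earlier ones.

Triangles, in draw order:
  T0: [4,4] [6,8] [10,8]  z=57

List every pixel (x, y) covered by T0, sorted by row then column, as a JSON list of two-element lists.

T0:
  2·area = 16  (B↔C swapped to make it positive)
  edge (4, 4)→(10, 8): d=(6,4) inclusive
  edge (10, 8)→(6, 8): d=(-4,0) inclusive
  edge (6, 8)→(4, 4): d=(-2,-4) inclusive
    (2,2)@(5, 5): e=[2,12,2] → █
    (3,2)@(7, 5): e=[-6,12,10] → ·
    (2,3)@(5, 7): e=[14,4,-2] → ·
    (3,3)@(7, 7): e=[6,4,6] → █
    (4,3)@(9, 7): e=[-2,4,14] → ·
  covered (2 px):
    · · · · · ·
    · · · · · ·
    · · █ · · ·
    · · · █ · ·

Result: [[2,2],[3,3]]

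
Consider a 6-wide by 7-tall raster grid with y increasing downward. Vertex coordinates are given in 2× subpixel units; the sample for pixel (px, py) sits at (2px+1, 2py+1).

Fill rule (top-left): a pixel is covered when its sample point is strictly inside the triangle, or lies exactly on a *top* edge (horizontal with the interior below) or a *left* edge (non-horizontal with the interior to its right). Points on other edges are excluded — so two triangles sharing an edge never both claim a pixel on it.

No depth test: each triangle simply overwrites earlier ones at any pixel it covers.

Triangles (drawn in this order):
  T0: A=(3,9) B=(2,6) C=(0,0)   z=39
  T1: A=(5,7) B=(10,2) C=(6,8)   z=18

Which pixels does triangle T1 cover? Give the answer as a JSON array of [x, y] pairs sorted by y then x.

T0:
  degenerate (2·area = 0) — covers nothing
T1:
  2·area = 10
  edge (5, 7)→(10, 2): d=(5,-5) top-left  bias=+0
  edge (10, 2)→(6, 8): d=(-4,6) right/bottom  bias=-1
  edge (6, 8)→(5, 7): d=(-1,-1) top-left  bias=+0
    (5,0)@(11, 1): e=[0,-2,12] → ·  [on edge]
    (0,1)@(1, 3): e=[-40,50,0] → ·  [on edge]
    (4,1)@(9, 3): e=[0,2,8] → █  [on edge]
    (5,1)@(11, 3): e=[10,-10,10] → ·
    (1,2)@(3, 5): e=[-20,30,0] → ·  [on edge]
    (3,2)@(7, 5): e=[0,6,4] → █  [on edge]
    (4,2)@(9, 5): e=[10,-6,6] → ·
    (2,3)@(5, 7): e=[0,10,0] → █  [on edge]
    (3,3)@(7, 7): e=[10,-2,2] → ·
    (1,4)@(3, 9): e=[0,14,-4] → ·  [on edge]
    (2,4)@(5, 9): e=[10,2,-2] → ·
    (3,4)@(7, 9): e=[20,-10,0] → ·  [on edge]
    (0,5)@(1, 11): e=[0,18,-8] → ·  [on edge]
    (4,5)@(9, 11): e=[40,-30,0] → ·  [on edge]
    (5,6)@(11, 13): e=[60,-50,0] → ·  [on edge]
  covered (3 px):
    · · · · · ·
    · · · · █ ·
    · · · █ · ·
    · · █ · · ·
    · · · · · ·
    · · · · · ·
    · · · · · ·

Answer: [[4,1],[3,2],[2,3]]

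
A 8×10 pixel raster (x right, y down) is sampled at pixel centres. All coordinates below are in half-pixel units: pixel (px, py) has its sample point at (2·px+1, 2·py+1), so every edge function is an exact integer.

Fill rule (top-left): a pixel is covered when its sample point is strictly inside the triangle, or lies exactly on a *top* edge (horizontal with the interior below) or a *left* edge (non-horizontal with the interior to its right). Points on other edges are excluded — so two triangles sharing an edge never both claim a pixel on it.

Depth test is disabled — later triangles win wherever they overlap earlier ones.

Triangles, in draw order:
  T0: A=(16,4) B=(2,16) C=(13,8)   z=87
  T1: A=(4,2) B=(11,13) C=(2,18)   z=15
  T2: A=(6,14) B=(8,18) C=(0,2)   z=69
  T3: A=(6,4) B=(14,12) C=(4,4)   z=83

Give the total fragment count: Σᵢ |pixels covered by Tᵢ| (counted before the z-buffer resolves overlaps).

T0:
  2·area = 20  (B↔C swapped to make it positive)
  edge (16, 4)→(13, 8): d=(-3,4) right/bottom  bias=-1
  edge (13, 8)→(2, 16): d=(-11,8) right/bottom  bias=-1
  edge (2, 16)→(16, 4): d=(14,-12) top-left  bias=+0
    (7,2)@(15, 5): e=[1,17,2] → X
    (6,3)@(13, 7): e=[3,11,6] → X
    (7,3)@(15, 7): e=[-5,-5,30] → .
    (5,4)@(11, 9): e=[5,5,10] → X
    (6,4)@(13, 9): e=[-3,-11,34] → .
    (5,5)@(11, 11): e=[-1,-17,38] → .
  covered (3 px):
    . . . . . . . .
    . . . . . . . .
    . . . . . . . X
    . . . . . . X .
    . . . . . X . .
    . . . . . . . .
    . . . . . . . .
    . . . . . . . .
    . . . . . . . .
    . . . . . . . .
T1:
  2·area = 134
  edge (4, 2)→(11, 13): d=(7,11) right/bottom  bias=-1
  edge (11, 13)→(2, 18): d=(-9,5) right/bottom  bias=-1
  edge (2, 18)→(4, 2): d=(2,-16) top-left  bias=+0
    (2,2)@(5, 5): e=[10,102,22] → X
    (3,2)@(7, 5): e=[-12,92,54] → .
    (2,3)@(5, 7): e=[24,84,26] → X
    (3,3)@(7, 7): e=[2,74,58] → X
    (4,3)@(9, 7): e=[-20,64,90] → .
    (2,4)@(5, 9): e=[38,66,30] → X
    (4,4)@(9, 9): e=[-6,46,94] → .
    (1,5)@(3, 11): e=[74,58,2] → X
    (4,5)@(9, 11): e=[8,28,98] → X
    (5,5)@(11, 11): e=[-14,18,130] → .
    (1,6)@(3, 13): e=[88,40,6] → X
    (5,6)@(11, 13): e=[0,0,134] → .  [on edge]
  covered (17 px):
    . . . . . . . .
    . . . . . . . .
    . . X . . . . .
    . . X X . . . .
    . . X X . . . .
    . X X X X . . .
    . X X X X . . .
    . X X X . . . .
    . X . . . . . .
    . . . . . . . .
T2:
  degenerate (2·area = 0) — covers nothing
T3:
  2·area = 16
  edge (6, 4)→(14, 12): d=(8,8) right/bottom  bias=-1
  edge (14, 12)→(4, 4): d=(-10,-8) top-left  bias=+0
  edge (4, 4)→(6, 4): d=(2,0) top-left  bias=+0
    (1,0)@(3, 1): e=[0,22,-6] → .  [on edge]
    (2,1)@(5, 3): e=[0,18,-2] → .  [on edge]
    (3,2)@(7, 5): e=[0,14,2] → .  [on edge]
    (4,3)@(9, 7): e=[0,10,6] → .  [on edge]
    (5,4)@(11, 9): e=[0,6,10] → .  [on edge]
    (6,5)@(13, 11): e=[0,2,14] → .  [on edge]
    (7,6)@(15, 13): e=[0,-2,18] → .  [on edge]
  covered (0 px):
    . . . . . . . .
    . . . . . . . .
    . . . . . . . .
    . . . . . . . .
    . . . . . . . .
    . . . . . . . .
    . . . . . . . .
    . . . . . . . .
    . . . . . . . .
    . . . . . . . .

Answer: 20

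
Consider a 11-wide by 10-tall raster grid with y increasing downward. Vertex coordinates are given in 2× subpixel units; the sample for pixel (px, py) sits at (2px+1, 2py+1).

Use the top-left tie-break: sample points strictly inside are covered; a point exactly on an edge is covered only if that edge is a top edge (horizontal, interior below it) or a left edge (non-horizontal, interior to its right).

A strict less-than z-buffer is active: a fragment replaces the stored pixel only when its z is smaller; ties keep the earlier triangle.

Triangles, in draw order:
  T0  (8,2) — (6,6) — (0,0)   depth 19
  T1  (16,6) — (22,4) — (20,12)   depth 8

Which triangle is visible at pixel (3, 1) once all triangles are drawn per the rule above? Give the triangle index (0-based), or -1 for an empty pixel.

T0:
  2·area = 36
  edge (8, 2)→(6, 6): d=(-2,4) right/bottom  bias=-1
  edge (6, 6)→(0, 0): d=(-6,-6) top-left  bias=+0
  edge (0, 0)→(8, 2): d=(8,2) right/bottom  bias=-1
    (0,0)@(1, 1): e=[30,0,6] → X  [on edge]
    (1,0)@(3, 1): e=[22,12,2] → X
    (2,0)@(5, 1): e=[14,24,-2] → .
    (0,1)@(1, 3): e=[26,-12,22] → .
    (1,1)@(3, 3): e=[18,0,18] → X  [on edge]
    (2,1)@(5, 3): e=[10,12,14] → X
    (3,1)@(7, 3): e=[2,24,10] → X
    (4,1)@(9, 3): e=[-6,36,6] → .
    (1,2)@(3, 5): e=[14,-12,34] → .
    (2,2)@(5, 5): e=[6,0,30] → X  [on edge]
    (3,2)@(7, 5): e=[-2,12,26] → .
    (2,3)@(5, 7): e=[2,-12,46] → .
    (3,3)@(7, 7): e=[-6,0,42] → .  [on edge]
    (4,4)@(9, 9): e=[-18,0,54] → .  [on edge]
    (5,5)@(11, 11): e=[-30,0,66] → .  [on edge]
    (6,6)@(13, 13): e=[-42,0,78] → .  [on edge]
    (7,7)@(15, 15): e=[-54,0,90] → .  [on edge]
    (8,8)@(17, 17): e=[-66,0,102] → .  [on edge]
    (9,9)@(19, 19): e=[-78,0,114] → .  [on edge]
  covered (6 px):
    X X . . . . . . . . .
    . X X X . . . . . . .
    . . X . . . . . . . .
    . . . . . . . . . . .
    . . . . . . . . . . .
    . . . . . . . . . . .
    . . . . . . . . . . .
    . . . . . . . . . . .
    . . . . . . . . . . .
    . . . . . . . . . . .
T1:
  2·area = 44
  edge (16, 6)→(22, 4): d=(6,-2) top-left  bias=+0
  edge (22, 4)→(20, 12): d=(-2,8) right/bottom  bias=-1
  edge (20, 12)→(16, 6): d=(-4,-6) top-left  bias=+0
    (9,2)@(19, 5): e=[0,22,22] → X  [on edge]
    (10,2)@(21, 5): e=[4,6,34] → X
    (6,3)@(13, 7): e=[0,66,-22] → .  [on edge]
    (8,3)@(17, 7): e=[8,34,2] → X
    (3,4)@(7, 9): e=[0,110,-66] → .  [on edge]
    (8,4)@(17, 9): e=[20,30,-6] → .
    (9,4)@(19, 9): e=[24,14,6] → X
    (10,4)@(21, 9): e=[28,-2,18] → .
    (0,5)@(1, 11): e=[0,154,-110] → .  [on edge]
    (9,5)@(19, 11): e=[36,10,-2] → .
  covered (6 px):
    . . . . . . . . . . .
    . . . . . . . . . . .
    . . . . . . . . . X X
    . . . . . . . . X X X
    . . . . . . . . . X .
    . . . . . . . . . . .
    . . . . . . . . . . .
    . . . . . . . . . . .
    . . . . . . . . . . .
    . . . . . . . . . . .

Z-buffer (winner per pixel, '.' = empty):
  0 0 . . . . . . . . .
  . 0 0 0 . . . . . . .
  . . 0 . . . . . . 1 1
  . . . . . . . . 1 1 1
  . . . . . . . . . 1 .
  . . . . . . . . . . .
  . . . . . . . . . . .
  . . . . . . . . . . .
  . . . . . . . . . . .
  . . . . . . . . . . .

Result: 0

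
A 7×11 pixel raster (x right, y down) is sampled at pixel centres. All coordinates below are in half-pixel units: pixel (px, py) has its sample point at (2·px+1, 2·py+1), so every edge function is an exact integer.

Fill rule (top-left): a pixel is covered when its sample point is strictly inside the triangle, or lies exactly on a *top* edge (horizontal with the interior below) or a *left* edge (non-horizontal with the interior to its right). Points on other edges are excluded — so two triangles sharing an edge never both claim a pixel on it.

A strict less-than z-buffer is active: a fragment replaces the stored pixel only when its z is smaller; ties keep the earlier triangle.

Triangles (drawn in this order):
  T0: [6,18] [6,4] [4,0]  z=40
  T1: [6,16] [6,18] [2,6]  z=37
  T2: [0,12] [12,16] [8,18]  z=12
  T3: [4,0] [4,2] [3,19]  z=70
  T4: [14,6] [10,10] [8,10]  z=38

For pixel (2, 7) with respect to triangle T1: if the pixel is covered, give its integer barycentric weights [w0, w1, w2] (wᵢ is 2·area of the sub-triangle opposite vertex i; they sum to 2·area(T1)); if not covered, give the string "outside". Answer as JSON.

T0:
  2·area = 28  (B↔C swapped to make it positive)
  edge (6, 18)→(4, 0): d=(-2,-18) top-left  bias=+0
  edge (4, 0)→(6, 4): d=(2,4) right/bottom  bias=-1
  edge (6, 4)→(6, 18): d=(0,14) right/bottom  bias=-1
    (2,1)@(5, 3): e=[12,2,14] → #
    (3,1)@(7, 3): e=[48,-6,-14] → ·
    (2,2)@(5, 5): e=[8,6,14] → #
    (3,2)@(7, 5): e=[44,-2,-14] → ·
    (2,3)@(5, 7): e=[4,10,14] → #
    (3,3)@(7, 7): e=[40,2,-14] → ·
    (2,4)@(5, 9): e=[0,14,14] → #  [on edge]
    (3,4)@(7, 9): e=[36,6,-14] → ·
    (2,5)@(5, 11): e=[-4,18,14] → ·
  covered (4 px):
    · · · · · · ·
    · · # · · · ·
    · · # · · · ·
    · · # · · · ·
    · · # · · · ·
    · · · · · · ·
    · · · · · · ·
    · · · · · · ·
    · · · · · · ·
    · · · · · · ·
    · · · · · · ·
T1:
  2·area = 8
  edge (6, 16)→(6, 18): d=(0,2) right/bottom  bias=-1
  edge (6, 18)→(2, 6): d=(-4,-12) top-left  bias=+0
  edge (2, 6)→(6, 16): d=(4,10) right/bottom  bias=-1
    (0,1)@(1, 3): e=[10,0,-2] → ·  [on edge]
    (1,4)@(3, 9): e=[6,0,2] → #  [on edge]
    (2,4)@(5, 9): e=[2,24,-18] → ·
    (1,5)@(3, 11): e=[6,-8,10] → ·
    (2,7)@(5, 15): e=[2,0,6] → #  [on edge]
    (3,7)@(7, 15): e=[-2,24,-14] → ·
    (2,8)@(5, 17): e=[2,-8,14] → ·
    (3,10)@(7, 21): e=[-2,0,10] → ·  [on edge]
  covered (2 px):
    · · · · · · ·
    · · · · · · ·
    · · · · · · ·
    · · · · · · ·
    · # · · · · ·
    · · · · · · ·
    · · · · · · ·
    · · # · · · ·
    · · · · · · ·
    · · · · · · ·
    · · · · · · ·
T2:
  2·area = 40
  edge (0, 12)→(12, 16): d=(12,4) right/bottom  bias=-1
  edge (12, 16)→(8, 18): d=(-4,2) right/bottom  bias=-1
  edge (8, 18)→(0, 12): d=(-8,-6) top-left  bias=+0
    (1,6)@(3, 13): e=[0,30,10] → ·  [on edge]
    (2,7)@(5, 15): e=[16,18,6] → #
    (3,7)@(7, 15): e=[8,14,18] → #
    (4,7)@(9, 15): e=[0,10,30] → ·  [on edge]
    (2,8)@(5, 17): e=[40,10,-10] → ·
    (3,8)@(7, 17): e=[32,6,2] → #
    (4,8)@(9, 17): e=[24,2,14] → #
    (5,8)@(11, 17): e=[16,-2,26] → ·
    (3,9)@(7, 19): e=[56,-2,-14] → ·
    (4,9)@(9, 19): e=[48,-6,-2] → ·
  covered (4 px):
    · · · · · · ·
    · · · · · · ·
    · · · · · · ·
    · · · · · · ·
    · · · · · · ·
    · · · · · · ·
    · · · · · · ·
    · · # # · · ·
    · · · # # · ·
    · · · · · · ·
    · · · · · · ·
T3:
  2·area = 2
  edge (4, 0)→(4, 2): d=(0,2) right/bottom  bias=-1
  edge (4, 2)→(3, 19): d=(-1,17) right/bottom  bias=-1
  edge (3, 19)→(4, 0): d=(1,-19) top-left  bias=+0
    (1,9)@(3, 19): e=[2,0,0] → ·  [on edge]
  covered (0 px):
    · · · · · · ·
    · · · · · · ·
    · · · · · · ·
    · · · · · · ·
    · · · · · · ·
    · · · · · · ·
    · · · · · · ·
    · · · · · · ·
    · · · · · · ·
    · · · · · · ·
    · · · · · · ·
T4:
  2·area = 8
  edge (14, 6)→(10, 10): d=(-4,4) right/bottom  bias=-1
  edge (10, 10)→(8, 10): d=(-2,0) right/bottom  bias=-1
  edge (8, 10)→(14, 6): d=(6,-4) top-left  bias=+0
    (6,3)@(13, 7): e=[0,6,2] → ·  [on edge]
    (5,4)@(11, 9): e=[0,2,6] → ·  [on edge]
    (4,5)@(9, 11): e=[0,-2,10] → ·  [on edge]
    (3,6)@(7, 13): e=[0,-6,14] → ·  [on edge]
    (2,7)@(5, 15): e=[0,-10,18] → ·  [on edge]
    (1,8)@(3, 17): e=[0,-14,22] → ·  [on edge]
    (0,9)@(1, 19): e=[0,-18,26] → ·  [on edge]
  covered (0 px):
    · · · · · · ·
    · · · · · · ·
    · · · · · · ·
    · · · · · · ·
    · · · · · · ·
    · · · · · · ·
    · · · · · · ·
    · · · · · · ·
    · · · · · · ·
    · · · · · · ·
    · · · · · · ·

Result: [0,6,2]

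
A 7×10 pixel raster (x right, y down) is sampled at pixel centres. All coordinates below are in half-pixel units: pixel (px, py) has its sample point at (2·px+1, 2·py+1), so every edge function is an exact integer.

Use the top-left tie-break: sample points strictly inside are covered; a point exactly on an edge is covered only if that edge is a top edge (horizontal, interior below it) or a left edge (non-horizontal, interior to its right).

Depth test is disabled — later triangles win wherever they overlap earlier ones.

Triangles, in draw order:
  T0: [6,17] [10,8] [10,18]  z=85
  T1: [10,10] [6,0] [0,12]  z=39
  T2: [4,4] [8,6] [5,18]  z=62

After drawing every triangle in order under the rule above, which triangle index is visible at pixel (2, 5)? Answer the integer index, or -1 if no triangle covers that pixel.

T0:
  2·area = 40
  edge (6, 17)→(10, 8): d=(4,-9) top-left  bias=+0
  edge (10, 8)→(10, 18): d=(0,10) right/bottom  bias=-1
  edge (10, 18)→(6, 17): d=(-4,-1) top-left  bias=+0
    (4,5)@(9, 11): e=[3,10,27] → #
    (5,5)@(11, 11): e=[21,-10,29] → ·
    (4,6)@(9, 13): e=[11,10,19] → #
    (5,6)@(11, 13): e=[29,-10,21] → ·
    (3,7)@(7, 15): e=[1,30,9] → #
    (5,7)@(11, 15): e=[37,-10,13] → ·
    (3,8)@(7, 17): e=[9,30,1] → #
    (5,8)@(11, 17): e=[45,-10,5] → ·
    (3,9)@(7, 19): e=[17,30,-7] → ·
    (4,9)@(9, 19): e=[35,10,-5] → ·
  covered (6 px):
    · · · · · · ·
    · · · · · · ·
    · · · · · · ·
    · · · · · · ·
    · · · · · · ·
    · · · · # · ·
    · · · · # · ·
    · · · # # · ·
    · · · # # · ·
    · · · · · · ·
T1:
  2·area = 108  (B↔C swapped to make it positive)
  edge (10, 10)→(0, 12): d=(-10,2) right/bottom  bias=-1
  edge (0, 12)→(6, 0): d=(6,-12) top-left  bias=+0
  edge (6, 0)→(10, 10): d=(4,10) right/bottom  bias=-1
    (2,1)@(5, 3): e=[80,6,22] → #
    (3,1)@(7, 3): e=[76,30,2] → #
    (4,1)@(9, 3): e=[72,54,-18] → ·
    (2,2)@(5, 5): e=[60,18,30] → #
    (4,2)@(9, 5): e=[52,66,-10] → ·
    (1,3)@(3, 7): e=[44,6,58] → #
    (4,3)@(9, 7): e=[32,78,-2] → ·
    (1,4)@(3, 9): e=[24,18,66] → #
    (4,4)@(9, 9): e=[12,90,6] → #
    (5,4)@(11, 9): e=[8,114,-14] → ·
    (0,5)@(1, 11): e=[8,6,94] → #
    (2,5)@(5, 11): e=[0,54,54] → ·  [on edge]
  covered (13 px):
    · · · · · · ·
    · · # # · · ·
    · · # # · · ·
    · # # # · · ·
    · # # # # · ·
    # # · · · · ·
    · · · · · · ·
    · · · · · · ·
    · · · · · · ·
    · · · · · · ·
T2:
  2·area = 54
  edge (4, 4)→(8, 6): d=(4,2) right/bottom  bias=-1
  edge (8, 6)→(5, 18): d=(-3,12) right/bottom  bias=-1
  edge (5, 18)→(4, 4): d=(-1,-14) top-left  bias=+0
    (2,2)@(5, 5): e=[2,39,13] → #
    (3,2)@(7, 5): e=[-2,15,41] → ·
    (2,3)@(5, 7): e=[10,33,11] → #
    (3,3)@(7, 7): e=[6,9,39] → #
    (4,3)@(9, 7): e=[2,-15,67] → ·
    (2,4)@(5, 9): e=[18,27,9] → #
    (4,4)@(9, 9): e=[10,-21,65] → ·
    (2,5)@(5, 11): e=[26,21,7] → #
    (3,5)@(7, 11): e=[22,-3,35] → ·
    (2,6)@(5, 13): e=[34,15,5] → #
    (3,6)@(7, 13): e=[30,-9,33] → ·
    (2,7)@(5, 15): e=[42,9,3] → #
  covered (9 px):
    · · · · · · ·
    · · · · · · ·
    · · # · · · ·
    · · # # · · ·
    · · # # · · ·
    · · # · · · ·
    · · # · · · ·
    · · # · · · ·
    · · # · · · ·
    · · · · · · ·

Z-buffer (winner per pixel, '.' = empty):
  . . . . . . .
  . . 1 1 . . .
  . . 2 1 . . .
  . 1 2 2 . . .
  . 1 2 2 1 . .
  1 1 2 . 0 . .
  . . 2 . 0 . .
  . . 2 0 0 . .
  . . 2 0 0 . .
  . . . . . . .

Final: 2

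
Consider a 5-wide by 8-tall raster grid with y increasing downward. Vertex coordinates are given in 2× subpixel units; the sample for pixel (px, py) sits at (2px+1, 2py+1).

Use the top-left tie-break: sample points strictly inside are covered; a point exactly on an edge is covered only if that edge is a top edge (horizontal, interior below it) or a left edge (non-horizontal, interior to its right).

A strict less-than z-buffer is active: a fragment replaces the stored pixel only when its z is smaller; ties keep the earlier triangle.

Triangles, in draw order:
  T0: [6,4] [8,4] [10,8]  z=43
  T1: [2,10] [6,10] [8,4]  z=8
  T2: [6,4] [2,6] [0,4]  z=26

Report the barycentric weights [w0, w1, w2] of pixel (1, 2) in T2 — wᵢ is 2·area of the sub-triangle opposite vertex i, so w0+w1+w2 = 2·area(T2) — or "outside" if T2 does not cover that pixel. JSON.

T0:
  2·area = 8
  edge (6, 4)→(8, 4): d=(2,0) top-left  bias=+0
  edge (8, 4)→(10, 8): d=(2,4) right/bottom  bias=-1
  edge (10, 8)→(6, 4): d=(-4,-4) top-left  bias=+0
    (1,0)@(3, 1): e=[-6,14,0] → ·  [on edge]
    (2,1)@(5, 3): e=[-2,10,0] → ·  [on edge]
    (3,2)@(7, 5): e=[2,6,0] → #  [on edge]
    (4,2)@(9, 5): e=[2,-2,8] → ·
    (3,3)@(7, 7): e=[6,10,-8] → ·
    (4,3)@(9, 7): e=[6,2,0] → #  [on edge]
    (4,4)@(9, 9): e=[10,6,-8] → ·
  covered (2 px):
    · · · · ·
    · · · · ·
    · · · # ·
    · · · · #
    · · · · ·
    · · · · ·
    · · · · ·
    · · · · ·
T1:
  2·area = 24  (B↔C swapped to make it positive)
  edge (2, 10)→(8, 4): d=(6,-6) top-left  bias=+0
  edge (8, 4)→(6, 10): d=(-2,6) right/bottom  bias=-1
  edge (6, 10)→(2, 10): d=(-4,0) right/bottom  bias=-1
    (4,0)@(9, 1): e=[-12,0,36] → ·  [on edge]
    (4,1)@(9, 3): e=[0,-4,28] → ·  [on edge]
    (3,2)@(7, 5): e=[0,4,20] → #  [on edge]
    (4,2)@(9, 5): e=[12,-8,20] → ·
    (2,3)@(5, 7): e=[0,12,12] → #  [on edge]
    (3,3)@(7, 7): e=[12,0,12] → ·  [on edge]
    (1,4)@(3, 9): e=[0,20,4] → #  [on edge]
    (3,4)@(7, 9): e=[24,-4,4] → ·
    (0,5)@(1, 11): e=[0,28,-4] → ·  [on edge]
    (1,5)@(3, 11): e=[12,16,-4] → ·
    (2,5)@(5, 11): e=[24,4,-4] → ·
    (2,6)@(5, 13): e=[36,0,-12] → ·  [on edge]
  covered (4 px):
    · · · · ·
    · · · · ·
    · · · # ·
    · · # · ·
    · # # · ·
    · · · · ·
    · · · · ·
    · · · · ·
T2:
  2·area = 12
  edge (6, 4)→(2, 6): d=(-4,2) right/bottom  bias=-1
  edge (2, 6)→(0, 4): d=(-2,-2) top-left  bias=+0
  edge (0, 4)→(6, 4): d=(6,0) top-left  bias=+0
    (0,2)@(1, 5): e=[6,0,6] → #  [on edge]
    (1,2)@(3, 5): e=[2,4,6] → #
    (2,2)@(5, 5): e=[-2,8,6] → ·
    (0,3)@(1, 7): e=[-2,-4,18] → ·
    (1,3)@(3, 7): e=[-6,0,18] → ·  [on edge]
    (2,4)@(5, 9): e=[-18,0,30] → ·  [on edge]
    (3,5)@(7, 11): e=[-30,0,42] → ·  [on edge]
    (4,6)@(9, 13): e=[-42,0,54] → ·  [on edge]
  covered (2 px):
    · · · · ·
    · · · · ·
    # # · · ·
    · · · · ·
    · · · · ·
    · · · · ·
    · · · · ·
    · · · · ·

Result: [4,6,2]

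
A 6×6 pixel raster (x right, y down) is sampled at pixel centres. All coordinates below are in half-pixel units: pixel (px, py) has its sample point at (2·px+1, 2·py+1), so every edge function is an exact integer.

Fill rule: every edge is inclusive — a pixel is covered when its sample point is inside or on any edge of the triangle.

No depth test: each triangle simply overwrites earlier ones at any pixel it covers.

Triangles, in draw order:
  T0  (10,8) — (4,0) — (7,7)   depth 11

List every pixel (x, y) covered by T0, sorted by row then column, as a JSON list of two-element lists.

T0:
  2·area = 18  (B↔C swapped to make it positive)
  edge (10, 8)→(7, 7): d=(-3,-1) inclusive
  edge (7, 7)→(4, 0): d=(-3,-7) inclusive
  edge (4, 0)→(10, 8): d=(6,8) inclusive
    (0,2)@(1, 5): e=[0,-36,54] → ·  [on edge]
    (3,2)@(7, 5): e=[6,6,6] → █
    (4,2)@(9, 5): e=[8,20,-10] → ·
    (3,3)@(7, 7): e=[0,0,18] → █  [on edge]
    (4,3)@(9, 7): e=[2,14,2] → █
    (5,3)@(11, 7): e=[4,28,-14] → ·
    (3,4)@(7, 9): e=[-6,-6,30] → ·
    (4,4)@(9, 9): e=[-4,8,14] → ·
  covered (3 px):
    · · · · · ·
    · · · · · ·
    · · · █ · ·
    · · · █ █ ·
    · · · · · ·
    · · · · · ·

Answer: [[3,2],[3,3],[4,3]]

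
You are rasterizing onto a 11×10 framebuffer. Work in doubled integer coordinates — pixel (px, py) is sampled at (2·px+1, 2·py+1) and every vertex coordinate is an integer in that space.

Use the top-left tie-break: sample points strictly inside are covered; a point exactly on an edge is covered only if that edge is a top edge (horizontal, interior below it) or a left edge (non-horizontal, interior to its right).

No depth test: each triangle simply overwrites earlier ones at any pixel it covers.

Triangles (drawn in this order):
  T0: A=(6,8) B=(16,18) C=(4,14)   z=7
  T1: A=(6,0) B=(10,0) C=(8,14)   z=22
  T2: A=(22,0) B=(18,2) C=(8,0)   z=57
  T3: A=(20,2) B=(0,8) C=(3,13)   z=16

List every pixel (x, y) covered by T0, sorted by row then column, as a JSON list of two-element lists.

T0:
  2·area = 80
  edge (6, 8)→(16, 18): d=(10,10) right/bottom  bias=-1
  edge (16, 18)→(4, 14): d=(-12,-4) top-left  bias=+0
  edge (4, 14)→(6, 8): d=(2,-6) top-left  bias=+0
    (0,1)@(1, 3): e=[0,120,-40] → .  [on edge]
    (1,2)@(3, 5): e=[0,104,-24] → .  [on edge]
    (3,2)@(7, 5): e=[-40,120,0] → .  [on edge]
    (2,3)@(5, 7): e=[0,88,-8] → .  [on edge]
    (3,4)@(7, 9): e=[0,72,8] → .  [on edge]
    (2,5)@(5, 11): e=[40,40,0] → X  [on edge]
    (3,5)@(7, 11): e=[20,48,12] → X
    (4,5)@(9, 11): e=[0,56,24] → .  [on edge]
    (0,6)@(1, 13): e=[100,0,-20] → .  [on edge]
    (2,6)@(5, 13): e=[60,16,4] → X
    (4,6)@(9, 13): e=[20,32,28] → X
    (5,6)@(11, 13): e=[0,40,40] → .  [on edge]
    (3,7)@(7, 15): e=[60,0,20] → X  [on edge]
    (6,7)@(13, 15): e=[0,24,56] → .  [on edge]
    (1,8)@(3, 17): e=[120,-40,0] → .  [on edge]
    (6,8)@(13, 17): e=[20,0,60] → X  [on edge]
    (7,8)@(15, 17): e=[0,8,72] → .  [on edge]
    (8,9)@(17, 19): e=[0,-8,88] → .  [on edge]
    (9,9)@(19, 19): e=[-20,0,100] → .  [on edge]
  covered (9 px):
    . . . . . . . . . . .
    . . . . . . . . . . .
    . . . . . . . . . . .
    . . . . . . . . . . .
    . . . . . . . . . . .
    . . X X . . . . . . .
    . . X X X . . . . . .
    . . . X X X . . . . .
    . . . . . . X . . . .
    . . . . . . . . . . .
T1:
  2·area = 56
  edge (6, 0)→(10, 0): d=(4,0) top-left  bias=+0
  edge (10, 0)→(8, 14): d=(-2,14) right/bottom  bias=-1
  edge (8, 14)→(6, 0): d=(-2,-14) top-left  bias=+0
    (3,0)@(7, 1): e=[4,40,12] → X
    (4,0)@(9, 1): e=[4,12,40] → X
    (5,0)@(11, 1): e=[4,-16,68] → .
    (3,1)@(7, 3): e=[12,36,8] → X
    (5,1)@(11, 3): e=[12,-20,64] → .
    (3,2)@(7, 5): e=[20,32,4] → X
    (5,2)@(11, 5): e=[20,-24,60] → .
    (3,3)@(7, 7): e=[28,28,0] → X  [on edge]
    (4,3)@(9, 7): e=[28,0,28] → .  [on edge]
    (3,4)@(7, 9): e=[36,24,-4] → .
  covered (7 px):
    . . . X X . . . . . .
    . . . X X . . . . . .
    . . . X X . . . . . .
    . . . X . . . . . . .
    . . . . . . . . . . .
    . . . . . . . . . . .
    . . . . . . . . . . .
    . . . . . . . . . . .
    . . . . . . . . . . .
    . . . . . . . . . . .
T2:
  2·area = 28
  edge (22, 0)→(18, 2): d=(-4,2) right/bottom  bias=-1
  edge (18, 2)→(8, 0): d=(-10,-2) top-left  bias=+0
  edge (8, 0)→(22, 0): d=(14,0) top-left  bias=+0
    (6,0)@(13, 1): e=[14,0,14] → X  [on edge]
    (7,0)@(15, 1): e=[10,4,14] → X
    (8,0)@(17, 1): e=[6,8,14] → X
    (9,0)@(19, 1): e=[2,12,14] → X
    (10,0)@(21, 1): e=[-2,16,14] → .
    (6,1)@(13, 3): e=[6,-20,42] → .
    (7,1)@(15, 3): e=[2,-16,42] → .
    (8,1)@(17, 3): e=[-2,-12,42] → .
    (9,1)@(19, 3): e=[-6,-8,42] → .
  covered (4 px):
    . . . . . . X X X X .
    . . . . . . . . . . .
    . . . . . . . . . . .
    . . . . . . . . . . .
    . . . . . . . . . . .
    . . . . . . . . . . .
    . . . . . . . . . . .
    . . . . . . . . . . .
    . . . . . . . . . . .
    . . . . . . . . . . .
T3:
  2·area = 118  (B↔C swapped to make it positive)
  edge (20, 2)→(3, 13): d=(-17,11) right/bottom  bias=-1
  edge (3, 13)→(0, 8): d=(-3,-5) top-left  bias=+0
  edge (0, 8)→(20, 2): d=(20,-6) top-left  bias=+0
    (8,1)@(17, 3): e=[16,100,2] → X
    (9,1)@(19, 3): e=[-6,110,14] → .
    (5,2)@(11, 5): e=[48,64,6] → X
    (6,2)@(13, 5): e=[26,74,18] → X
    (7,2)@(15, 5): e=[4,84,30] → X
    (8,2)@(17, 5): e=[-18,94,42] → .
    (2,3)@(5, 7): e=[80,28,10] → X
    (3,3)@(7, 7): e=[58,38,22] → X
    (4,3)@(9, 7): e=[36,48,34] → X
    (6,3)@(13, 7): e=[-8,68,58] → .
    (7,3)@(15, 7): e=[-30,78,70] → .
    (0,4)@(1, 9): e=[90,2,26] → X
    (1,6)@(3, 13): e=[0,0,118] → .  [on edge]
  covered (15 px):
    . . . . . . . . . . .
    . . . . . . . . X . .
    . . . . . X X X . . .
    . . X X X X . . . . .
    X X X X X . . . . . .
    . X X . . . . . . . .
    . . . . . . . . . . .
    . . . . . . . . . . .
    . . . . . . . . . . .
    . . . . . . . . . . .

Answer: [[2,5],[3,5],[2,6],[3,6],[4,6],[3,7],[4,7],[5,7],[6,8]]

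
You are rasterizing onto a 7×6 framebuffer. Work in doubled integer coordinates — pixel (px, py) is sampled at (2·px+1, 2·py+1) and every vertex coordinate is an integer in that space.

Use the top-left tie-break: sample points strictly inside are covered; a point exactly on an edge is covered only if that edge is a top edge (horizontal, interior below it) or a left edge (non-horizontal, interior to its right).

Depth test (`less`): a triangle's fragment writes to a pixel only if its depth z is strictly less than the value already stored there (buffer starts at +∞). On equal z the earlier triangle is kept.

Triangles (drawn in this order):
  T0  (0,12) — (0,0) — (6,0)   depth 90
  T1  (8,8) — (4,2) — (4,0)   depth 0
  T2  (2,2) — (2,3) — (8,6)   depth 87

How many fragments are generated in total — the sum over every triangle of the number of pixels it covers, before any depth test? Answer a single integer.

T0:
  2·area = 72
  edge (0, 12)→(0, 0): d=(0,-12) top-left  bias=+0
  edge (0, 0)→(6, 0): d=(6,0) top-left  bias=+0
  edge (6, 0)→(0, 12): d=(-6,12) right/bottom  bias=-1
    (0,0)@(1, 1): e=[12,6,54] → #
    (1,0)@(3, 1): e=[36,6,30] → #
    (2,0)@(5, 1): e=[60,6,6] → #
    (3,0)@(7, 1): e=[84,6,-18] → ·
    (0,1)@(1, 3): e=[12,18,42] → #
    (2,1)@(5, 3): e=[60,18,-6] → ·
    (0,2)@(1, 5): e=[12,30,30] → #
    (2,2)@(5, 5): e=[60,30,-18] → ·
    (0,3)@(1, 7): e=[12,42,18] → #
    (1,3)@(3, 7): e=[36,42,-6] → ·
    (0,4)@(1, 9): e=[12,54,6] → #
    (1,4)@(3, 9): e=[36,54,-18] → ·
  covered (9 px):
    # # # · · · ·
    # # · · · · ·
    # # · · · · ·
    # · · · · · ·
    # · · · · · ·
    · · · · · · ·
T1:
  2·area = 8
  edge (8, 8)→(4, 2): d=(-4,-6) top-left  bias=+0
  edge (4, 2)→(4, 0): d=(0,-2) top-left  bias=+0
  edge (4, 0)→(8, 8): d=(4,8) right/bottom  bias=-1
    (2,1)@(5, 3): e=[2,2,4] → #
    (3,1)@(7, 3): e=[14,6,-12] → ·
    (2,2)@(5, 5): e=[-6,2,12] → ·
  covered (1 px):
    · · · · · · ·
    · · # · · · ·
    · · · · · · ·
    · · · · · · ·
    · · · · · · ·
    · · · · · · ·
T2:
  2·area = 6  (B↔C swapped to make it positive)
  edge (2, 2)→(8, 6): d=(6,4) right/bottom  bias=-1
  edge (8, 6)→(2, 3): d=(-6,-3) top-left  bias=+0
  edge (2, 3)→(2, 2): d=(0,-1) top-left  bias=+0
    (1,1)@(3, 3): e=[2,3,1] → #
    (2,1)@(5, 3): e=[-6,9,3] → ·
    (1,2)@(3, 5): e=[14,-9,1] → ·
  covered (1 px):
    · · · · · · ·
    · # · · · · ·
    · · · · · · ·
    · · · · · · ·
    · · · · · · ·
    · · · · · · ·

Answer: 11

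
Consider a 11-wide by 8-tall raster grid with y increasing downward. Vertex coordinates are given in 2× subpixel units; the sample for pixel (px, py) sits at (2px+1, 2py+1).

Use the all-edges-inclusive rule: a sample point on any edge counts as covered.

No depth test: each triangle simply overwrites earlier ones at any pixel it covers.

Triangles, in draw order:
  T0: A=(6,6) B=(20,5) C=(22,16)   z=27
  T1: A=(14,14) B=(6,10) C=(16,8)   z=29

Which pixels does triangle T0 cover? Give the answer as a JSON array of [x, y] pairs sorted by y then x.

T0:
  2·area = 156
  edge (6, 6)→(20, 5): d=(14,-1) inclusive
  edge (20, 5)→(22, 16): d=(2,11) inclusive
  edge (22, 16)→(6, 6): d=(-16,-10) inclusive
    (4,3)@(9, 7): e=[17,125,14] → █
    (5,3)@(11, 7): e=[19,103,34] → █
    (6,3)@(13, 7): e=[21,81,54] → █
    (7,3)@(15, 7): e=[23,59,74] → █
    (8,3)@(17, 7): e=[25,37,94] → █
    (9,3)@(19, 7): e=[27,15,114] → █
    (10,3)@(21, 7): e=[29,-7,134] → ·
    (4,4)@(9, 9): e=[45,129,-18] → ·
    (5,4)@(11, 9): e=[47,107,2] → █
    (10,4)@(21, 9): e=[57,-3,102] → ·
    (5,5)@(11, 11): e=[75,111,-30] → ·
    (6,5)@(13, 11): e=[77,89,-10] → ·
  covered (18 px):
    · · · · · · · · · · ·
    · · · · · · · · · · ·
    · · · · · · · · · · ·
    · · · · █ █ █ █ █ █ ·
    · · · · · █ █ █ █ █ ·
    · · · · · · · █ █ █ █
    · · · · · · · · · █ █
    · · · · · · · · · · █
T1:
  2·area = 56
  edge (14, 14)→(6, 10): d=(-8,-4) inclusive
  edge (6, 10)→(16, 8): d=(10,-2) inclusive
  edge (16, 8)→(14, 14): d=(-2,6) inclusive
    (8,2)@(17, 5): e=[84,-28,0] → ·  [on edge]
    (10,3)@(21, 7): e=[84,0,-28] → ·  [on edge]
    (5,4)@(11, 9): e=[28,0,28] → █  [on edge]
    (6,4)@(13, 9): e=[36,4,16] → █
    (7,4)@(15, 9): e=[44,8,4] → █
    (8,4)@(17, 9): e=[52,12,-8] → ·
    (0,5)@(1, 11): e=[-28,0,84] → ·  [on edge]
    (4,5)@(9, 11): e=[4,16,36] → █
    (7,5)@(15, 11): e=[28,28,0] → █  [on edge]
    (8,5)@(17, 11): e=[36,32,-12] → ·
    (4,6)@(9, 13): e=[-12,36,32] → ·
    (5,6)@(11, 13): e=[-4,40,20] → ·
  covered (8 px):
    · · · · · · · · · · ·
    · · · · · · · · · · ·
    · · · · · · · · · · ·
    · · · · · · · · · · ·
    · · · · · █ █ █ · · ·
    · · · · █ █ █ █ · · ·
    · · · · · · █ · · · ·
    · · · · · · · · · · ·

Result: [[4,3],[5,3],[6,3],[7,3],[8,3],[9,3],[5,4],[6,4],[7,4],[8,4],[9,4],[7,5],[8,5],[9,5],[10,5],[9,6],[10,6],[10,7]]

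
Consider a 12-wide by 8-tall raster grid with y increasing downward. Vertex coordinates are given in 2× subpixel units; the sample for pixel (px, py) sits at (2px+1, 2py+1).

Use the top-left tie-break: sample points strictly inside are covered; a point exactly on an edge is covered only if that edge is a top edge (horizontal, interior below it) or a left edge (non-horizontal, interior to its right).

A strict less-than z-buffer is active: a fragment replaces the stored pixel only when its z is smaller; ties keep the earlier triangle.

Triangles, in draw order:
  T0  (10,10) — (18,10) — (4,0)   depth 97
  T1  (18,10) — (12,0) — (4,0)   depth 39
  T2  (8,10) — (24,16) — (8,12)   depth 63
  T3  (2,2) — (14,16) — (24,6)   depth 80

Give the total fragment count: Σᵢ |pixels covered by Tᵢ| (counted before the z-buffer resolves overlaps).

T0:
  2·area = 80  (B↔C swapped to make it positive)
  edge (10, 10)→(4, 0): d=(-6,-10) top-left  bias=+0
  edge (4, 0)→(18, 10): d=(14,10) right/bottom  bias=-1
  edge (18, 10)→(10, 10): d=(-8,0) right/bottom  bias=-1
    (2,0)@(5, 1): e=[4,4,72] → #
    (3,0)@(7, 1): e=[24,-16,72] → ·
    (2,1)@(5, 3): e=[-8,32,56] → ·
    (3,1)@(7, 3): e=[12,12,56] → #
    (4,1)@(9, 3): e=[32,-8,56] → ·
    (3,2)@(7, 5): e=[0,40,40] → #  [on edge]
    (4,2)@(9, 5): e=[20,20,40] → #
    (5,2)@(11, 5): e=[40,0,40] → ·  [on edge]
    (3,3)@(7, 7): e=[-12,68,24] → ·
    (4,3)@(9, 7): e=[8,48,24] → #
    (5,3)@(11, 7): e=[28,28,24] → #
    (6,3)@(13, 7): e=[48,8,24] → #
    (6,7)@(13, 15): e=[0,120,-40] → ·  [on edge]
  covered (10 px):
    · · # · · · · · · · · ·
    · · · # · · · · · · · ·
    · · · # # · · · · · · ·
    · · · · # # # · · · · ·
    · · · · · # # # · · · ·
    · · · · · · · · · · · ·
    · · · · · · · · · · · ·
    · · · · · · · · · · · ·
T1:
  2·area = 80  (B↔C swapped to make it positive)
  edge (18, 10)→(4, 0): d=(-14,-10) top-left  bias=+0
  edge (4, 0)→(12, 0): d=(8,0) top-left  bias=+0
  edge (12, 0)→(18, 10): d=(6,10) right/bottom  bias=-1
    (3,0)@(7, 1): e=[16,8,56] → #
    (4,0)@(9, 1): e=[36,8,36] → #
    (5,0)@(11, 1): e=[56,8,16] → #
    (6,0)@(13, 1): e=[76,8,-4] → ·
    (3,1)@(7, 3): e=[-12,24,68] → ·
    (4,1)@(9, 3): e=[8,24,48] → #
    (6,1)@(13, 3): e=[48,24,8] → #
    (7,1)@(15, 3): e=[68,24,-12] → ·
    (4,2)@(9, 5): e=[-20,40,60] → ·
    (5,2)@(11, 5): e=[0,40,40] → #  [on edge]
    (7,2)@(15, 5): e=[40,40,0] → ·  [on edge]
    (5,3)@(11, 7): e=[-28,56,52] → ·
    (10,7)@(21, 15): e=[-40,120,0] → ·  [on edge]
  covered (10 px):
    · · · # # # · · · · · ·
    · · · · # # # · · · · ·
    · · · · · # # · · · · ·
    · · · · · · · # · · · ·
    · · · · · · · · # · · ·
    · · · · · · · · · · · ·
    · · · · · · · · · · · ·
    · · · · · · · · · · · ·
T2:
  2·area = 32
  edge (8, 10)→(24, 16): d=(16,6) right/bottom  bias=-1
  edge (24, 16)→(8, 12): d=(-16,-4) top-left  bias=+0
  edge (8, 12)→(8, 10): d=(0,-2) top-left  bias=+0
    (4,5)@(9, 11): e=[10,20,2] → #
    (5,5)@(11, 11): e=[-2,28,6] → ·
    (4,6)@(9, 13): e=[42,-12,2] → ·
    (6,6)@(13, 13): e=[18,4,10] → #
    (7,6)@(15, 13): e=[6,12,14] → #
    (8,6)@(17, 13): e=[-6,20,18] → ·
    (6,7)@(13, 15): e=[50,-28,10] → ·
    (7,7)@(15, 15): e=[38,-20,14] → ·
    (10,7)@(21, 15): e=[2,4,26] → #
    (11,7)@(23, 15): e=[-10,12,30] → ·
  covered (4 px):
    · · · · · · · · · · · ·
    · · · · · · · · · · · ·
    · · · · · · · · · · · ·
    · · · · · · · · · · · ·
    · · · · · · · · · · · ·
    · · · · # · · · · · · ·
    · · · · · · # # · · · ·
    · · · · · · · · · · # ·
T3:
  2·area = 260  (B↔C swapped to make it positive)
  edge (2, 2)→(24, 6): d=(22,4) right/bottom  bias=-1
  edge (24, 6)→(14, 16): d=(-10,10) right/bottom  bias=-1
  edge (14, 16)→(2, 2): d=(-12,-14) top-left  bias=+0
    (1,1)@(3, 3): e=[18,240,2] → #
    (2,1)@(5, 3): e=[10,220,30] → #
    (3,1)@(7, 3): e=[2,200,58] → #
    (4,1)@(9, 3): e=[-6,180,86] → ·
    (1,2)@(3, 5): e=[62,220,-22] → ·
    (2,2)@(5, 5): e=[54,200,6] → #
    (4,2)@(9, 5): e=[38,160,62] → #
    (5,2)@(11, 5): e=[30,140,90] → #
    (6,2)@(13, 5): e=[22,120,118] → #
    (7,2)@(15, 5): e=[14,100,146] → #
    (8,2)@(17, 5): e=[6,80,174] → #
    (9,2)@(19, 5): e=[-2,60,202] → ·
    (11,3)@(23, 7): e=[26,0,234] → ·  [on edge]
    (10,4)@(21, 9): e=[78,0,182] → ·  [on edge]
    (9,5)@(19, 11): e=[130,0,130] → ·  [on edge]
    (8,6)@(17, 13): e=[182,0,78] → ·  [on edge]
    (7,7)@(15, 15): e=[234,0,26] → ·  [on edge]
  covered (30 px):
    · · · · · · · · · · · ·
    · # # # · · · · · · · ·
    · · # # # # # # # · · ·
    · · · # # # # # # # # ·
    · · · · # # # # # # · ·
    · · · · · # # # # · · ·
    · · · · · · # # · · · ·
    · · · · · · · · · · · ·

Final: 54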